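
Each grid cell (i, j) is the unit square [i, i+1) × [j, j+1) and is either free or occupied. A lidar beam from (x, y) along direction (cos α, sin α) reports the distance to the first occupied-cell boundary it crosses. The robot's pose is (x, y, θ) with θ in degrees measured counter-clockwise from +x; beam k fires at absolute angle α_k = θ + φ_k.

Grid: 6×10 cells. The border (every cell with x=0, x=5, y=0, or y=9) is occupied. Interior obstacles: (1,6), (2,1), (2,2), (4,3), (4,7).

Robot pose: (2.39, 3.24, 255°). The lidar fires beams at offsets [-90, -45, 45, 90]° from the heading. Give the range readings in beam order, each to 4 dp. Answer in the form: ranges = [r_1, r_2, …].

beam 1: φ=-90°, α=165°
  dir = (cos 165°, sin 165°) = (-0.9659, 0.2588); from cell (2,3)
  next x-line at t=0.4038, next y-line at t=2.9364; Δt_x=1.0353, Δt_y=3.8637
    x: enter (1,3) at t=0.4038
    x: enter (0,3) at t=1.4390 ← occupied
  → r_1 = 1.4390
beam 2: φ=-45°, α=210°
  dir = (cos 210°, sin 210°) = (-0.8660, -0.5000); from cell (2,3)
  next x-line at t=0.4503, next y-line at t=0.4800; Δt_x=1.1547, Δt_y=2.0000
    x: enter (1,3) at t=0.4503
    y: enter (1,2) at t=0.4800
    x: enter (0,2) at t=1.6050 ← occupied
  → r_2 = 1.6050
beam 3: φ=45°, α=300°
  dir = (cos 300°, sin 300°) = (0.5000, -0.8660); from cell (2,3)
  next x-line at t=1.2200, next y-line at t=0.2771; Δt_x=2.0000, Δt_y=1.1547
    y: enter (2,2) at t=0.2771 ← occupied
  → r_3 = 0.2771
beam 4: φ=90°, α=345°
  dir = (cos 345°, sin 345°) = (0.9659, -0.2588); from cell (2,3)
  next x-line at t=0.6315, next y-line at t=0.9273; Δt_x=1.0353, Δt_y=3.8637
    x: enter (3,3) at t=0.6315
    y: enter (3,2) at t=0.9273
    x: enter (4,2) at t=1.6668
    x: enter (5,2) at t=2.7021 ← occupied
  → r_4 = 2.7021

ranges = [1.4390, 1.6050, 0.2771, 2.7021]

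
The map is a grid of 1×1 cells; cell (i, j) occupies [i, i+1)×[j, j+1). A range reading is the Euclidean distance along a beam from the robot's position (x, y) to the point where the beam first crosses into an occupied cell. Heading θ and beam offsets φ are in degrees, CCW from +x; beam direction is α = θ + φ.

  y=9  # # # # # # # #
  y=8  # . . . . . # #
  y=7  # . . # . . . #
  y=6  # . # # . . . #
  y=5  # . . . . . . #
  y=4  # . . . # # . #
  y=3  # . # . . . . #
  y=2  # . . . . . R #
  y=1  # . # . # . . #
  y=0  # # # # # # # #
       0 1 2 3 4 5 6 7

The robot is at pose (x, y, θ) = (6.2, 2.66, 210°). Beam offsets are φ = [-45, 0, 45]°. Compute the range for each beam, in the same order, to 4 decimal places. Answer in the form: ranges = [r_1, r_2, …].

beam 1: φ=-45°, α=165°
  direction (-0.9659, 0.2588); cell (6,2); t to first gridline: x 0.2071, y 1.3137 (then +1.0353 / +3.8637)
    (5,2) via x @ 0.2071
    (4,2) via x @ 1.2423
    (4,3) via y @ 1.3137
    (3,3) via x @ 2.2776
    (2,3) via x @ 3.3129  # hit
  → r_1 = 3.3129
beam 2: φ=0°, α=210°
  direction (-0.8660, -0.5000); cell (6,2); t to first gridline: x 0.2309, y 1.3200 (then +1.1547 / +2.0000)
    (5,2) via x @ 0.2309
    (5,1) via y @ 1.3200
    (4,1) via x @ 1.3856  # hit
  → r_2 = 1.3856
beam 3: φ=45°, α=255°
  direction (-0.2588, -0.9659); cell (6,2); t to first gridline: x 0.7727, y 0.6833 (then +3.8637 / +1.0353)
    (6,1) via y @ 0.6833
    (5,1) via x @ 0.7727
    (5,0) via y @ 1.7186  # hit
  → r_3 = 1.7186

ranges = [3.3129, 1.3856, 1.7186]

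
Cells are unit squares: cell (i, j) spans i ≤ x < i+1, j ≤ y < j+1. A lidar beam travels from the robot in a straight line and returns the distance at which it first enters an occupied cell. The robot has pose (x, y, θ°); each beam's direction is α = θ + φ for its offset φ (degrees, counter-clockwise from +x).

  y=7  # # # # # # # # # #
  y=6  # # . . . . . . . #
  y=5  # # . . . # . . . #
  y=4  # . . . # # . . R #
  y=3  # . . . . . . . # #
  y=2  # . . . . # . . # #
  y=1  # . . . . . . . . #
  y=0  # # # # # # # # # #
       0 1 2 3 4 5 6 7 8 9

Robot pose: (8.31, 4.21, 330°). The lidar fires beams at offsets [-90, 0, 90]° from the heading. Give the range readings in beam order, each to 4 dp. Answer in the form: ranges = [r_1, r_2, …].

ranges = [0.2425, 0.4200, 1.3800]

beam 1: φ=-90°, α=240°
  d=(-0.5000,-0.8660)  start (8,4)  tX=0.6200 tY=0.2425  stride 1/|dx|=2.0000 1/|dy|=1.1547
    cross y-line → (8,3), t=0.2425 (wall)
  → r_1 = 0.2425
beam 2: φ=0°, α=330°
  d=(0.8660,-0.5000)  start (8,4)  tX=0.7967 tY=0.4200  stride 1/|dx|=1.1547 1/|dy|=2.0000
    cross y-line → (8,3), t=0.4200 (wall)
  → r_2 = 0.4200
beam 3: φ=90°, α=60°
  d=(0.5000,0.8660)  start (8,4)  tX=1.3800 tY=0.9122  stride 1/|dx|=2.0000 1/|dy|=1.1547
    cross y-line → (8,5), t=0.9122
    cross x-line → (9,5), t=1.3800 (wall)
  → r_3 = 1.3800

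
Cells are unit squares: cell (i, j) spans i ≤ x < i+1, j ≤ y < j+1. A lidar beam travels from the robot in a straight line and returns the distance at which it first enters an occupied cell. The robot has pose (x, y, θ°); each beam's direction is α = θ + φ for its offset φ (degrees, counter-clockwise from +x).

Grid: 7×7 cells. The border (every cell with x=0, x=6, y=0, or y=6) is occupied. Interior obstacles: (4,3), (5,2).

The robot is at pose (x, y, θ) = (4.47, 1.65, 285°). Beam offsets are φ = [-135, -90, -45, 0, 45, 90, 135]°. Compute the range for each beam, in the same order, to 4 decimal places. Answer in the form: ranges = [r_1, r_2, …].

beam 1: φ=-135°, α=150°
  d=(-0.8660,0.5000)  start (4,1)  tX=0.5427 tY=0.7000  stride 1/|dx|=1.1547 1/|dy|=2.0000
    cross x-line → (3,1), t=0.5427
    cross y-line → (3,2), t=0.7000
    cross x-line → (2,2), t=1.6974
    cross y-line → (2,3), t=2.7000
    cross x-line → (1,3), t=2.8521
    cross x-line → (0,3), t=4.0068 (wall)
  → r_1 = 4.0068
beam 2: φ=-90°, α=195°
  d=(-0.9659,-0.2588)  start (4,1)  tX=0.4866 tY=2.5114  stride 1/|dx|=1.0353 1/|dy|=3.8637
    cross x-line → (3,1), t=0.4866
    cross x-line → (2,1), t=1.5219
    cross y-line → (2,0), t=2.5114 (wall)
  → r_2 = 2.5114
beam 3: φ=-45°, α=240°
  d=(-0.5000,-0.8660)  start (4,1)  tX=0.9400 tY=0.7506  stride 1/|dx|=2.0000 1/|dy|=1.1547
    cross y-line → (4,0), t=0.7506 (wall)
  → r_3 = 0.7506
beam 4: φ=0°, α=285°
  d=(0.2588,-0.9659)  start (4,1)  tX=2.0478 tY=0.6729  stride 1/|dx|=3.8637 1/|dy|=1.0353
    cross y-line → (4,0), t=0.6729 (wall)
  → r_4 = 0.6729
beam 5: φ=45°, α=330°
  d=(0.8660,-0.5000)  start (4,1)  tX=0.6120 tY=1.3000  stride 1/|dx|=1.1547 1/|dy|=2.0000
    cross x-line → (5,1), t=0.6120
    cross y-line → (5,0), t=1.3000 (wall)
  → r_5 = 1.3000
beam 6: φ=90°, α=15°
  d=(0.9659,0.2588)  start (4,1)  tX=0.5487 tY=1.3523  stride 1/|dx|=1.0353 1/|dy|=3.8637
    cross x-line → (5,1), t=0.5487
    cross y-line → (5,2), t=1.3523 (wall)
  → r_6 = 1.3523
beam 7: φ=135°, α=60°
  d=(0.5000,0.8660)  start (4,1)  tX=1.0600 tY=0.4041  stride 1/|dx|=2.0000 1/|dy|=1.1547
    cross y-line → (4,2), t=0.4041
    cross x-line → (5,2), t=1.0600 (wall)
  → r_7 = 1.0600

ranges = [4.0068, 2.5114, 0.7506, 0.6729, 1.3000, 1.3523, 1.0600]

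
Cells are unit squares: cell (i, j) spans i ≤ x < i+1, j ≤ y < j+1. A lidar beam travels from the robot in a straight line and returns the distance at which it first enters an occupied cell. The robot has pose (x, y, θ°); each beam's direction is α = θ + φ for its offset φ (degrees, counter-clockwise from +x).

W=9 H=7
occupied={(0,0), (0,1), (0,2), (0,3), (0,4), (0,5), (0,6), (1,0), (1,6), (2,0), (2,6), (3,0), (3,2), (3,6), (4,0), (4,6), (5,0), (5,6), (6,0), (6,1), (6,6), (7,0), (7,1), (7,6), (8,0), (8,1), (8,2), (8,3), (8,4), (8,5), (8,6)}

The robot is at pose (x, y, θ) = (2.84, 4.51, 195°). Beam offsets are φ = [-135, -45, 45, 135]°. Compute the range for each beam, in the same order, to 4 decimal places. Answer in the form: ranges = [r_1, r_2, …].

ranges = [1.7205, 2.1246, 3.6800, 5.0200]

beam 1: φ=-135°, α=60°
  cosα=0.5000 sinα=0.8660 | (2,4) | tMaxX 0.3200 tMaxY 0.5658 | tΔX 2.0000 tΔY 1.1547
    t=0.3200 [x] (3,4)
    t=0.5658 [y] (3,5)
    t=1.7205 [y] (3,6) — stop
  → r_1 = 1.7205
beam 2: φ=-45°, α=150°
  cosα=-0.8660 sinα=0.5000 | (2,4) | tMaxX 0.9699 tMaxY 0.9800 | tΔX 1.1547 tΔY 2.0000
    t=0.9699 [x] (1,4)
    t=0.9800 [y] (1,5)
    t=2.1246 [x] (0,5) — stop
  → r_2 = 2.1246
beam 3: φ=45°, α=240°
  cosα=-0.5000 sinα=-0.8660 | (2,4) | tMaxX 1.6800 tMaxY 0.5889 | tΔX 2.0000 tΔY 1.1547
    t=0.5889 [y] (2,3)
    t=1.6800 [x] (1,3)
    t=1.7436 [y] (1,2)
    t=2.8983 [y] (1,1)
    t=3.6800 [x] (0,1) — stop
  → r_3 = 3.6800
beam 4: φ=135°, α=330°
  cosα=0.8660 sinα=-0.5000 | (2,4) | tMaxX 0.1848 tMaxY 1.0200 | tΔX 1.1547 tΔY 2.0000
    t=0.1848 [x] (3,4)
    t=1.0200 [y] (3,3)
    t=1.3395 [x] (4,3)
    t=2.4942 [x] (5,3)
    t=3.0200 [y] (5,2)
    t=3.6489 [x] (6,2)
    t=4.8036 [x] (7,2)
    t=5.0200 [y] (7,1) — stop
  → r_4 = 5.0200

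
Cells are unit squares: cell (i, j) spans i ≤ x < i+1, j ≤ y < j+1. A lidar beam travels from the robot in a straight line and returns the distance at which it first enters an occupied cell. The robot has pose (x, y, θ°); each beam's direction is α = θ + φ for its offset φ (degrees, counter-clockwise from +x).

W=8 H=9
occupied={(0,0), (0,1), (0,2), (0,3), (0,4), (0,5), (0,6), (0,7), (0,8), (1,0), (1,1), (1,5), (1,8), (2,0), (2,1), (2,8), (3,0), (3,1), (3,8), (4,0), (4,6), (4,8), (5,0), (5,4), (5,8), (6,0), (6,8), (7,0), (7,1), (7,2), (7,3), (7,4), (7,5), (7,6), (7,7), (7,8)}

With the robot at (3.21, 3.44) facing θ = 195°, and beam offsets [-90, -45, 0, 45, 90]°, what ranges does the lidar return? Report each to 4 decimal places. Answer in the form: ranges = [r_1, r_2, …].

beam 1: φ=-90°, α=105°
  dir = (cos 105°, sin 105°) = (-0.2588, 0.9659); from cell (3,3)
  next x-line at t=0.8114, next y-line at t=0.5798; Δt_x=3.8637, Δt_y=1.0353
    y: enter (3,4) at t=0.5798
    x: enter (2,4) at t=0.8114
    y: enter (2,5) at t=1.6150
    y: enter (2,6) at t=2.6503
    y: enter (2,7) at t=3.6856
    x: enter (1,7) at t=4.6751
    y: enter (1,8) at t=4.7209 ← occupied
  → r_1 = 4.7209
beam 2: φ=-45°, α=150°
  dir = (cos 150°, sin 150°) = (-0.8660, 0.5000); from cell (3,3)
  next x-line at t=0.2425, next y-line at t=1.1200; Δt_x=1.1547, Δt_y=2.0000
    x: enter (2,3) at t=0.2425
    y: enter (2,4) at t=1.1200
    x: enter (1,4) at t=1.3972
    x: enter (0,4) at t=2.5519 ← occupied
  → r_2 = 2.5519
beam 3: φ=0°, α=195°
  dir = (cos 195°, sin 195°) = (-0.9659, -0.2588); from cell (3,3)
  next x-line at t=0.2174, next y-line at t=1.7000; Δt_x=1.0353, Δt_y=3.8637
    x: enter (2,3) at t=0.2174
    x: enter (1,3) at t=1.2527
    y: enter (1,2) at t=1.7000
    x: enter (0,2) at t=2.2880 ← occupied
  → r_3 = 2.2880
beam 4: φ=45°, α=240°
  dir = (cos 240°, sin 240°) = (-0.5000, -0.8660); from cell (3,3)
  next x-line at t=0.4200, next y-line at t=0.5081; Δt_x=2.0000, Δt_y=1.1547
    x: enter (2,3) at t=0.4200
    y: enter (2,2) at t=0.5081
    y: enter (2,1) at t=1.6628 ← occupied
  → r_4 = 1.6628
beam 5: φ=90°, α=285°
  dir = (cos 285°, sin 285°) = (0.2588, -0.9659); from cell (3,3)
  next x-line at t=3.0523, next y-line at t=0.4555; Δt_x=3.8637, Δt_y=1.0353
    y: enter (3,2) at t=0.4555
    y: enter (3,1) at t=1.4908 ← occupied
  → r_5 = 1.4908

ranges = [4.7209, 2.5519, 2.2880, 1.6628, 1.4908]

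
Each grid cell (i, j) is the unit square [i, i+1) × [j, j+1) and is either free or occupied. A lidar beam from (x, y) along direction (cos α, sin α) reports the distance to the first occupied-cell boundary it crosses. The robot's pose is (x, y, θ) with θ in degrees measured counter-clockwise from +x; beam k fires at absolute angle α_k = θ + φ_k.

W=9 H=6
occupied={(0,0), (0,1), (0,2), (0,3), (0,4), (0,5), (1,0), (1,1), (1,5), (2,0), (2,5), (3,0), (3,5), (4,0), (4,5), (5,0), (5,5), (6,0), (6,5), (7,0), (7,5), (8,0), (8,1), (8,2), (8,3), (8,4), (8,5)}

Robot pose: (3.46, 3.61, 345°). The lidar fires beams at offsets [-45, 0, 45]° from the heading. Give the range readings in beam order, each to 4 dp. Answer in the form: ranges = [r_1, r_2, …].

beam 1: φ=-45°, α=300°
  direction (0.5000, -0.8660); cell (3,3); t to first gridline: x 1.0800, y 0.7044 (then +2.0000 / +1.1547)
    (3,2) via y @ 0.7044
    (4,2) via x @ 1.0800
    (4,1) via y @ 1.8591
    (4,0) via y @ 3.0138  # hit
  → r_1 = 3.0138
beam 2: φ=0°, α=345°
  direction (0.9659, -0.2588); cell (3,3); t to first gridline: x 0.5590, y 2.3569 (then +1.0353 / +3.8637)
    (4,3) via x @ 0.5590
    (5,3) via x @ 1.5943
    (5,2) via y @ 2.3569
    (6,2) via x @ 2.6296
    (7,2) via x @ 3.6649
    (8,2) via x @ 4.7002  # hit
  → r_2 = 4.7002
beam 3: φ=45°, α=30°
  direction (0.8660, 0.5000); cell (3,3); t to first gridline: x 0.6235, y 0.7800 (then +1.1547 / +2.0000)
    (4,3) via x @ 0.6235
    (4,4) via y @ 0.7800
    (5,4) via x @ 1.7782
    (5,5) via y @ 2.7800  # hit
  → r_3 = 2.7800

ranges = [3.0138, 4.7002, 2.7800]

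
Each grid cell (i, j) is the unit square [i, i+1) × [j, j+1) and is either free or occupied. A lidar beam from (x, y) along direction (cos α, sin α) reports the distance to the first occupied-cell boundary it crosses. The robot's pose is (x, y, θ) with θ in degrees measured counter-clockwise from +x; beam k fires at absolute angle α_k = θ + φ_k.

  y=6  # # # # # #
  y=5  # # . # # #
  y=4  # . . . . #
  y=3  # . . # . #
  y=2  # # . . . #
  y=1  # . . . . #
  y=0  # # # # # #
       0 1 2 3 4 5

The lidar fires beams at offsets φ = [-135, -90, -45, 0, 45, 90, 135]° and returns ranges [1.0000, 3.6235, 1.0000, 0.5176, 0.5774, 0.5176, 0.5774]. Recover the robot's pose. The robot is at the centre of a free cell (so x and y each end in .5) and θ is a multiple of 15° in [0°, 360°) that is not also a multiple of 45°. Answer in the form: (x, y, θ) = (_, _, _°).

The pose lattice has 15·16 = 240 candidates. Test each by forward raycasting.
  (2.5, 5.5, 240°): beam 1 = 0.5176 ≠ 1.0000 ✗
  (4.5, 4.5, 150°): beam 1 = 0.5176 ≠ 1.0000 ✗
  (2.5, 4.5, 60°): beam 1 = 3.6235 ≠ 1.0000 ✗
  …
  (4.5, 4.5, 345°): r_1=1.0000, r_2=3.6235, r_3=1.0000, r_4=0.5176, r_5=0.5774, r_6=0.5176, r_7=0.5774 — all match ✓
Only this pose fits every beam.

(x, y, θ) = (4.5, 4.5, 345°)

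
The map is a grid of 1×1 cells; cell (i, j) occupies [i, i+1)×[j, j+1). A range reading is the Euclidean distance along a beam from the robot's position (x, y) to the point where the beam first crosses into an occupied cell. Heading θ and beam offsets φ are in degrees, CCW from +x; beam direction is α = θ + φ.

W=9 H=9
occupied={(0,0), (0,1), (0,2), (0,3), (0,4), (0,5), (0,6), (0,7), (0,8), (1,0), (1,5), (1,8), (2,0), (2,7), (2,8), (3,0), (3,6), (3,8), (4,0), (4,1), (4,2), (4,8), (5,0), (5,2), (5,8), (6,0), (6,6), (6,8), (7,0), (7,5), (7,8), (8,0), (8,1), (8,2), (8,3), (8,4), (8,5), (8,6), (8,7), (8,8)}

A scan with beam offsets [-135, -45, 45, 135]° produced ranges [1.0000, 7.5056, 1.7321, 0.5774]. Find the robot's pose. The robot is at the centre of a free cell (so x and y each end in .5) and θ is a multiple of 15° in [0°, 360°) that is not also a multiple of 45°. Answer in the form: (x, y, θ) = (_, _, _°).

(x, y, θ) = (2.5, 1.5, 105°)

The pose lattice has 41·16 = 656 candidates. Test each by forward raycasting.
  (5.5, 5.5, 240°): beam 1 = 2.5882 ≠ 1.0000 ✗
  (4.5, 7.5, 150°): beam 1 = 1.9319 ≠ 1.0000 ✗
  (6.5, 3.5, 345°): beam 2 = 2.8868 ≠ 7.5056 ✗
  (7.5, 1.5, 30°): beam 1 = 0.5176 ≠ 1.0000 ✗
  …
  (2.5, 1.5, 105°): r_1=1.0000, r_2=7.5056, r_3=1.7321, r_4=0.5774 — all match ✓
Only this pose fits every beam.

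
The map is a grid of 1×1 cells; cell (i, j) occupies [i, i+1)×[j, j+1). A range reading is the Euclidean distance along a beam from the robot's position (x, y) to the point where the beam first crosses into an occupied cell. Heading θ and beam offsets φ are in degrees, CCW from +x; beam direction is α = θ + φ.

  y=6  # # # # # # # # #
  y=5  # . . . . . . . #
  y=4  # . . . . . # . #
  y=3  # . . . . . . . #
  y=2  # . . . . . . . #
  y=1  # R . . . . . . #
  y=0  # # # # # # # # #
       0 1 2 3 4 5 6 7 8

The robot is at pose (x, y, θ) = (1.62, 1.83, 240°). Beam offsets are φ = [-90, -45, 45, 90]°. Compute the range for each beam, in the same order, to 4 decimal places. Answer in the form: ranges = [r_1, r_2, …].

beam 1: φ=-90°, α=150°
  direction (-0.8660, 0.5000); cell (1,1); t to first gridline: x 0.7159, y 0.3400 (then +1.1547 / +2.0000)
    (1,2) via y @ 0.3400
    (0,2) via x @ 0.7159  # hit
  → r_1 = 0.7159
beam 2: φ=-45°, α=195°
  direction (-0.9659, -0.2588); cell (1,1); t to first gridline: x 0.6419, y 3.2069 (then +1.0353 / +3.8637)
    (0,1) via x @ 0.6419  # hit
  → r_2 = 0.6419
beam 3: φ=45°, α=285°
  direction (0.2588, -0.9659); cell (1,1); t to first gridline: x 1.4682, y 0.8593 (then +3.8637 / +1.0353)
    (1,0) via y @ 0.8593  # hit
  → r_3 = 0.8593
beam 4: φ=90°, α=330°
  direction (0.8660, -0.5000); cell (1,1); t to first gridline: x 0.4388, y 1.6600 (then +1.1547 / +2.0000)
    (2,1) via x @ 0.4388
    (3,1) via x @ 1.5935
    (3,0) via y @ 1.6600  # hit
  → r_4 = 1.6600

ranges = [0.7159, 0.6419, 0.8593, 1.6600]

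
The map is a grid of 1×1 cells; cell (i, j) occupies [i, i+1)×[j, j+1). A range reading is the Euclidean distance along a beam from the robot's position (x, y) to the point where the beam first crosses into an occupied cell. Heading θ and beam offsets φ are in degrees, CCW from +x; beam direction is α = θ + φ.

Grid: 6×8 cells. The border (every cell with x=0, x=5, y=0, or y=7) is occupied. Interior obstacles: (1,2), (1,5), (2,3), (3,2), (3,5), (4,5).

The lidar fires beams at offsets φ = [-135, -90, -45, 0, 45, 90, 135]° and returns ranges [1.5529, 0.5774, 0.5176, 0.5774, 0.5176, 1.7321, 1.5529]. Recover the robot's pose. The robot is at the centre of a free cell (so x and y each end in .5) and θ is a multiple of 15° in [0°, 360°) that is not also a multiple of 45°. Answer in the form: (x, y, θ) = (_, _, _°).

(x, y, θ) = (3.5, 3.5, 240°)

Candidates: 18 free-cell centres × 16 headings = 288 poses. Raycast each; keep the one whose scan matches to 4 dp.
  (3.5, 4.5, 195°): beam 1 = 0.5774 ≠ 1.5529 ✗
  (1.5, 1.5, 60°): beam 1 = 0.5176 ≠ 1.5529 ✗
  (3.5, 1.5, 120°): beam 2 = 1.7321 ≠ 0.5774 ✗
  (2.5, 6.5, 300°): beam 2 = 1.0000 ≠ 0.5774 ✗
  …
  (3.5, 3.5, 240°): r_1=1.5529, r_2=0.5774, r_3=0.5176, r_4=0.5774, r_5=0.5176, r_6=1.7321, r_7=1.5529 — all match ✓
Unique over the lattice → pose = (3.5, 3.5, 240°).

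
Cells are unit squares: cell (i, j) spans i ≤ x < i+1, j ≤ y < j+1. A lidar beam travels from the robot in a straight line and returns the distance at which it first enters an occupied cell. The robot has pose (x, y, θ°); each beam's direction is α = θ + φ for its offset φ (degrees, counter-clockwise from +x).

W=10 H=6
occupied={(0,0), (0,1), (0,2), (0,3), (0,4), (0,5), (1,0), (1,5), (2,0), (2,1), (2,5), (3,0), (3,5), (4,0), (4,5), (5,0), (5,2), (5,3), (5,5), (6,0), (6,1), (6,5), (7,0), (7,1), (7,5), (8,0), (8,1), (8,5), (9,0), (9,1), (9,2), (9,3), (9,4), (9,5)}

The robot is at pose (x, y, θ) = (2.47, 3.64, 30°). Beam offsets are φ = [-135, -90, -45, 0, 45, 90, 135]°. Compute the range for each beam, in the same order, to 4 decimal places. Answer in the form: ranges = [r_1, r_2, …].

ranges = [1.6979, 3.0484, 2.6192, 2.7200, 1.4080, 1.5704, 1.5219]

beam 1: φ=-135°, α=255°
  dir = (cos 255°, sin 255°) = (-0.2588, -0.9659); from cell (2,3)
  next x-line at t=1.8159, next y-line at t=0.6626; Δt_x=3.8637, Δt_y=1.0353
    y: enter (2,2) at t=0.6626
    y: enter (2,1) at t=1.6979 ← occupied
  → r_1 = 1.6979
beam 2: φ=-90°, α=300°
  dir = (cos 300°, sin 300°) = (0.5000, -0.8660); from cell (2,3)
  next x-line at t=1.0600, next y-line at t=0.7390; Δt_x=2.0000, Δt_y=1.1547
    y: enter (2,2) at t=0.7390
    x: enter (3,2) at t=1.0600
    y: enter (3,1) at t=1.8937
    y: enter (3,0) at t=3.0484 ← occupied
  → r_2 = 3.0484
beam 3: φ=-45°, α=345°
  dir = (cos 345°, sin 345°) = (0.9659, -0.2588); from cell (2,3)
  next x-line at t=0.5487, next y-line at t=2.4728; Δt_x=1.0353, Δt_y=3.8637
    x: enter (3,3) at t=0.5487
    x: enter (4,3) at t=1.5840
    y: enter (4,2) at t=2.4728
    x: enter (5,2) at t=2.6192 ← occupied
  → r_3 = 2.6192
beam 4: φ=0°, α=30°
  dir = (cos 30°, sin 30°) = (0.8660, 0.5000); from cell (2,3)
  next x-line at t=0.6120, next y-line at t=0.7200; Δt_x=1.1547, Δt_y=2.0000
    x: enter (3,3) at t=0.6120
    y: enter (3,4) at t=0.7200
    x: enter (4,4) at t=1.7667
    y: enter (4,5) at t=2.7200 ← occupied
  → r_4 = 2.7200
beam 5: φ=45°, α=75°
  dir = (cos 75°, sin 75°) = (0.2588, 0.9659); from cell (2,3)
  next x-line at t=2.0478, next y-line at t=0.3727; Δt_x=3.8637, Δt_y=1.0353
    y: enter (2,4) at t=0.3727
    y: enter (2,5) at t=1.4080 ← occupied
  → r_5 = 1.4080
beam 6: φ=90°, α=120°
  dir = (cos 120°, sin 120°) = (-0.5000, 0.8660); from cell (2,3)
  next x-line at t=0.9400, next y-line at t=0.4157; Δt_x=2.0000, Δt_y=1.1547
    y: enter (2,4) at t=0.4157
    x: enter (1,4) at t=0.9400
    y: enter (1,5) at t=1.5704 ← occupied
  → r_6 = 1.5704
beam 7: φ=135°, α=165°
  dir = (cos 165°, sin 165°) = (-0.9659, 0.2588); from cell (2,3)
  next x-line at t=0.4866, next y-line at t=1.3909; Δt_x=1.0353, Δt_y=3.8637
    x: enter (1,3) at t=0.4866
    y: enter (1,4) at t=1.3909
    x: enter (0,4) at t=1.5219 ← occupied
  → r_7 = 1.5219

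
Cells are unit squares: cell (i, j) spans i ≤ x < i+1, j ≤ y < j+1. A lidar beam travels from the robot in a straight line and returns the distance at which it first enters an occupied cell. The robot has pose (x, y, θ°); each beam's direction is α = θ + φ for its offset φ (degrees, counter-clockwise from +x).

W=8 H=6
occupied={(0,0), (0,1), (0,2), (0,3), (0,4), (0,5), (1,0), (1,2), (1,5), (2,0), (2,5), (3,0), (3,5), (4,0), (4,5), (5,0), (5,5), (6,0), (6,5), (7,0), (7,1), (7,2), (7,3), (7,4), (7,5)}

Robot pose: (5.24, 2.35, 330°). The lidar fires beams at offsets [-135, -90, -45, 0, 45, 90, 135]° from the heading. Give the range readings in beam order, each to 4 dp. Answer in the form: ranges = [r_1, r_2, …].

beam 1: φ=-135°, α=195°
  dir = (cos 195°, sin 195°) = (-0.9659, -0.2588); from cell (5,2)
  next x-line at t=0.2485, next y-line at t=1.3523; Δt_x=1.0353, Δt_y=3.8637
    x: enter (4,2) at t=0.2485
    x: enter (3,2) at t=1.2837
    y: enter (3,1) at t=1.3523
    x: enter (2,1) at t=2.3190
    x: enter (1,1) at t=3.3543
    x: enter (0,1) at t=4.3896 ← occupied
  → r_1 = 4.3896
beam 2: φ=-90°, α=240°
  dir = (cos 240°, sin 240°) = (-0.5000, -0.8660); from cell (5,2)
  next x-line at t=0.4800, next y-line at t=0.4041; Δt_x=2.0000, Δt_y=1.1547
    y: enter (5,1) at t=0.4041
    x: enter (4,1) at t=0.4800
    y: enter (4,0) at t=1.5588 ← occupied
  → r_2 = 1.5588
beam 3: φ=-45°, α=285°
  dir = (cos 285°, sin 285°) = (0.2588, -0.9659); from cell (5,2)
  next x-line at t=2.9364, next y-line at t=0.3623; Δt_x=3.8637, Δt_y=1.0353
    y: enter (5,1) at t=0.3623
    y: enter (5,0) at t=1.3976 ← occupied
  → r_3 = 1.3976
beam 4: φ=0°, α=330°
  dir = (cos 330°, sin 330°) = (0.8660, -0.5000); from cell (5,2)
  next x-line at t=0.8776, next y-line at t=0.7000; Δt_x=1.1547, Δt_y=2.0000
    y: enter (5,1) at t=0.7000
    x: enter (6,1) at t=0.8776
    x: enter (7,1) at t=2.0323 ← occupied
  → r_4 = 2.0323
beam 5: φ=45°, α=15°
  dir = (cos 15°, sin 15°) = (0.9659, 0.2588); from cell (5,2)
  next x-line at t=0.7868, next y-line at t=2.5114; Δt_x=1.0353, Δt_y=3.8637
    x: enter (6,2) at t=0.7868
    x: enter (7,2) at t=1.8221 ← occupied
  → r_5 = 1.8221
beam 6: φ=90°, α=60°
  dir = (cos 60°, sin 60°) = (0.5000, 0.8660); from cell (5,2)
  next x-line at t=1.5200, next y-line at t=0.7506; Δt_x=2.0000, Δt_y=1.1547
    y: enter (5,3) at t=0.7506
    x: enter (6,3) at t=1.5200
    y: enter (6,4) at t=1.9053
    y: enter (6,5) at t=3.0600 ← occupied
  → r_6 = 3.0600
beam 7: φ=135°, α=105°
  dir = (cos 105°, sin 105°) = (-0.2588, 0.9659); from cell (5,2)
  next x-line at t=0.9273, next y-line at t=0.6729; Δt_x=3.8637, Δt_y=1.0353
    y: enter (5,3) at t=0.6729
    x: enter (4,3) at t=0.9273
    y: enter (4,4) at t=1.7082
    y: enter (4,5) at t=2.7435 ← occupied
  → r_7 = 2.7435

ranges = [4.3896, 1.5588, 1.3976, 2.0323, 1.8221, 3.0600, 2.7435]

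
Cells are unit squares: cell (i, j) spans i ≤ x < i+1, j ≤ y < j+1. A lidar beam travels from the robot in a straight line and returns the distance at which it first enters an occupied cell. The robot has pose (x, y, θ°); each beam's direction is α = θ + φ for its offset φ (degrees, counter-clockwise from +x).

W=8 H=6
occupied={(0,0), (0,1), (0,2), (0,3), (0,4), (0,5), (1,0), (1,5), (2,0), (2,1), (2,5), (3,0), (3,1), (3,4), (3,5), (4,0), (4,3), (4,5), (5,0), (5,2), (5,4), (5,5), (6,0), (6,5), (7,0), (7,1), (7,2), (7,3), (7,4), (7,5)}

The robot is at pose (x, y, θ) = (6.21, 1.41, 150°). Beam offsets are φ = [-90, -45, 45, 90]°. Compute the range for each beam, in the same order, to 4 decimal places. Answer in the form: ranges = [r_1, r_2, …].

ranges = [1.5800, 0.8114, 1.5841, 0.4734]

beam 1: φ=-90°, α=60°
  dir = (cos 60°, sin 60°) = (0.5000, 0.8660); from cell (6,1)
  next x-line at t=1.5800, next y-line at t=0.6813; Δt_x=2.0000, Δt_y=1.1547
    y: enter (6,2) at t=0.6813
    x: enter (7,2) at t=1.5800 ← occupied
  → r_1 = 1.5800
beam 2: φ=-45°, α=105°
  dir = (cos 105°, sin 105°) = (-0.2588, 0.9659); from cell (6,1)
  next x-line at t=0.8114, next y-line at t=0.6108; Δt_x=3.8637, Δt_y=1.0353
    y: enter (6,2) at t=0.6108
    x: enter (5,2) at t=0.8114 ← occupied
  → r_2 = 0.8114
beam 3: φ=45°, α=195°
  dir = (cos 195°, sin 195°) = (-0.9659, -0.2588); from cell (6,1)
  next x-line at t=0.2174, next y-line at t=1.5841; Δt_x=1.0353, Δt_y=3.8637
    x: enter (5,1) at t=0.2174
    x: enter (4,1) at t=1.2527
    y: enter (4,0) at t=1.5841 ← occupied
  → r_3 = 1.5841
beam 4: φ=90°, α=240°
  dir = (cos 240°, sin 240°) = (-0.5000, -0.8660); from cell (6,1)
  next x-line at t=0.4200, next y-line at t=0.4734; Δt_x=2.0000, Δt_y=1.1547
    x: enter (5,1) at t=0.4200
    y: enter (5,0) at t=0.4734 ← occupied
  → r_4 = 0.4734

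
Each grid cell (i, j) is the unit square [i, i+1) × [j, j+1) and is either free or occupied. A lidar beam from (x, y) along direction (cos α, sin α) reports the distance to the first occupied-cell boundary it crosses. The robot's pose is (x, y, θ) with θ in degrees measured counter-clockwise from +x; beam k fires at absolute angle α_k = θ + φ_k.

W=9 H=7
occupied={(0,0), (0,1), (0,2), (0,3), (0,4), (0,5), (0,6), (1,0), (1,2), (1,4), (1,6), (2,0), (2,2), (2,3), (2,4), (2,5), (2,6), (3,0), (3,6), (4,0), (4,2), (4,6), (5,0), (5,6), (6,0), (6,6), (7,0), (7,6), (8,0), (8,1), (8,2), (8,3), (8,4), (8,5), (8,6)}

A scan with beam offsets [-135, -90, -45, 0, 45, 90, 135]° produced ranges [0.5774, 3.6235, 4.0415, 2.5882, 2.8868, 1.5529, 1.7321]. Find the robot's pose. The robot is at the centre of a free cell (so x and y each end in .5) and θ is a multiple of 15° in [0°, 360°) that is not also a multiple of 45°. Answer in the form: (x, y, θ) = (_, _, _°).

Enumerate (i+0.5, j+0.5, θ) over the 28 free cells and 16 admissible headings. For each, cast all 7 beams and compare to the given ranges.
  (6.5, 1.5, 105°): beam 1 = 1.0000 ≠ 0.5774 ✗
  (6.5, 2.5, 120°): beam 1 = 1.5529 ≠ 0.5774 ✗
  (6.5, 4.5, 210°): beam 1 = 1.5529 ≠ 0.5774 ✗
  (6.5, 1.5, 60°): beam 1 = 0.5176 ≠ 0.5774 ✗
  …
  (4.5, 3.5, 75°): r_1=0.5774, r_2=3.6235, r_3=4.0415, r_4=2.5882, r_5=2.8868, r_6=1.5529, r_7=1.7321 — all match ✓
No second candidate reproduces the full scan.

(x, y, θ) = (4.5, 3.5, 75°)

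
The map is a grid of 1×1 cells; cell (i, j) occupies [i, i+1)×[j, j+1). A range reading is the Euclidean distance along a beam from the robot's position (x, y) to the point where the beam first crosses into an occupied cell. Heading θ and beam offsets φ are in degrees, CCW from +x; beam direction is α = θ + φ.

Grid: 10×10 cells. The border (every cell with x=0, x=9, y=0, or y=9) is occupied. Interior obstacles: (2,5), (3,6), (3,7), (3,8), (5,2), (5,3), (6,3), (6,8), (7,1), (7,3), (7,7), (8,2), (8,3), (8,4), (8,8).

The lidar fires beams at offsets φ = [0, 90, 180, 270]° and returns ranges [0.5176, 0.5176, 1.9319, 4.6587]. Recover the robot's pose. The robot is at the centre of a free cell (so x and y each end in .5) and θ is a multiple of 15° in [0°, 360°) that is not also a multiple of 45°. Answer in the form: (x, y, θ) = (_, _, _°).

Candidates: 49 free-cell centres × 16 headings = 784 poses. Raycast each; keep the one whose scan matches to 4 dp.
  (2.5, 4.5, 60°): beam 1 = 0.5774 ≠ 0.5176 ✗
  (4.5, 6.5, 195°): beam 2 = 2.5882 ≠ 0.5176 ✗
  (1.5, 2.5, 120°): beam 1 = 1.0000 ≠ 0.5176 ✗
  …
  (8.5, 5.5, 255°): r_1=0.5176, r_2=0.5176, r_3=1.9319, r_4=4.6587 — all match ✓
No second candidate reproduces the full scan.

(x, y, θ) = (8.5, 5.5, 255°)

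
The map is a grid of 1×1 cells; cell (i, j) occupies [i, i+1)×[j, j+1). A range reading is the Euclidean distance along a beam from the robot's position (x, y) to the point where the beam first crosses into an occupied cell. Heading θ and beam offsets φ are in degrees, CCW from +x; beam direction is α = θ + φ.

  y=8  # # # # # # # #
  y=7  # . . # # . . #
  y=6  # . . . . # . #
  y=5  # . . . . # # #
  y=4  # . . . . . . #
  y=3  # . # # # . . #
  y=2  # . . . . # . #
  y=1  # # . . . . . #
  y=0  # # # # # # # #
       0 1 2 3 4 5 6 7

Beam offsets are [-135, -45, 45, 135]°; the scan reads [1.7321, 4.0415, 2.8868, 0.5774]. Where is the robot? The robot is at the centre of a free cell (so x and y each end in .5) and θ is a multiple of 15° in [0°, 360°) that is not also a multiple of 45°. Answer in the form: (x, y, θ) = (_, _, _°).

(x, y, θ) = (4.5, 5.5, 255°)

Candidates: 32 free-cell centres × 16 headings = 512 poses. Raycast each; keep the one whose scan matches to 4 dp.
  (2.5, 7.5, 75°): beam 1 = 4.0415 ≠ 1.7321 ✗
  (3.5, 6.5, 60°): beam 1 = 2.5882 ≠ 1.7321 ✗
  (6.5, 4.5, 165°): beam 1 = 0.5774 ≠ 1.7321 ✗
  (4.5, 1.5, 75°): beam 1 = 0.5774 ≠ 1.7321 ✗
  (4.5, 4.5, 120°): beam 1 = 2.5882 ≠ 1.7321 ✗
  …
  (4.5, 5.5, 255°): r_1=1.7321, r_2=4.0415, r_3=2.8868, r_4=0.5774 — all match ✓
No second candidate reproduces the full scan.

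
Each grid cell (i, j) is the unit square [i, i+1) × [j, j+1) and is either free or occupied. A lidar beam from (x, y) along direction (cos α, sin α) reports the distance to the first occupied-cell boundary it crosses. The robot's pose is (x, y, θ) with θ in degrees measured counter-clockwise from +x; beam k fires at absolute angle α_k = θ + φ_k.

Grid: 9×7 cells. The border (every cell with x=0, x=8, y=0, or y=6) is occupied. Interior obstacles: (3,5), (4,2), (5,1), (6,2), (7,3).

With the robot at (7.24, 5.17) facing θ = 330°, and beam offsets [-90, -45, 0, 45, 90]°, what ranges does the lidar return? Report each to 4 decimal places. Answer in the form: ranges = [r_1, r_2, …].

ranges = [3.6604, 1.2113, 0.8776, 0.7868, 0.9584]

beam 1: φ=-90°, α=240°
  direction (-0.5000, -0.8660); cell (7,5); t to first gridline: x 0.4800, y 0.1963 (then +2.0000 / +1.1547)
    (7,4) via y @ 0.1963
    (6,4) via x @ 0.4800
    (6,3) via y @ 1.3510
    (5,3) via x @ 2.4800
    (5,2) via y @ 2.5057
    (5,1) via y @ 3.6604  # hit
  → r_1 = 3.6604
beam 2: φ=-45°, α=285°
  direction (0.2588, -0.9659); cell (7,5); t to first gridline: x 2.9364, y 0.1760 (then +3.8637 / +1.0353)
    (7,4) via y @ 0.1760
    (7,3) via y @ 1.2113  # hit
  → r_2 = 1.2113
beam 3: φ=0°, α=330°
  direction (0.8660, -0.5000); cell (7,5); t to first gridline: x 0.8776, y 0.3400 (then +1.1547 / +2.0000)
    (7,4) via y @ 0.3400
    (8,4) via x @ 0.8776  # hit
  → r_3 = 0.8776
beam 4: φ=45°, α=15°
  direction (0.9659, 0.2588); cell (7,5); t to first gridline: x 0.7868, y 3.2069 (then +1.0353 / +3.8637)
    (8,5) via x @ 0.7868  # hit
  → r_4 = 0.7868
beam 5: φ=90°, α=60°
  direction (0.5000, 0.8660); cell (7,5); t to first gridline: x 1.5200, y 0.9584 (then +2.0000 / +1.1547)
    (7,6) via y @ 0.9584  # hit
  → r_5 = 0.9584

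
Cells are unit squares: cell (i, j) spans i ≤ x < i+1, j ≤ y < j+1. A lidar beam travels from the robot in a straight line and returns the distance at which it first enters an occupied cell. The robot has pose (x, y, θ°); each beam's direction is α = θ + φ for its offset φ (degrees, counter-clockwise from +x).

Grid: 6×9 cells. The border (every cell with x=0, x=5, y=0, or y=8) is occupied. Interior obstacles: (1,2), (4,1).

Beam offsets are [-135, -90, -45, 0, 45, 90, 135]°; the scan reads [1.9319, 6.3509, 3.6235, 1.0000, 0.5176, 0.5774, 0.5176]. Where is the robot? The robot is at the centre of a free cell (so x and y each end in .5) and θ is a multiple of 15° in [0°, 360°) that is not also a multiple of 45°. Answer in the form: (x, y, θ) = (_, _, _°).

(x, y, θ) = (1.5, 7.5, 30°)

Enumerate (i+0.5, j+0.5, θ) over the 26 free cells and 16 admissible headings. For each, cast all 7 beams and compare to the given ranges.
  (2.5, 5.5, 255°): beam 1 = 2.8868 ≠ 1.9319 ✗
  (1.5, 1.5, 165°): beam 1 = 4.0415 ≠ 1.9319 ✗
  (4.5, 2.5, 30°): beam 1 = 0.5176 ≠ 1.9319 ✗
  …
  (1.5, 7.5, 30°): r_1=1.9319, r_2=6.3509, r_3=3.6235, r_4=1.0000, r_5=0.5176, r_6=0.5774, r_7=0.5176 — all match ✓
Unique over the lattice → pose = (1.5, 7.5, 30°).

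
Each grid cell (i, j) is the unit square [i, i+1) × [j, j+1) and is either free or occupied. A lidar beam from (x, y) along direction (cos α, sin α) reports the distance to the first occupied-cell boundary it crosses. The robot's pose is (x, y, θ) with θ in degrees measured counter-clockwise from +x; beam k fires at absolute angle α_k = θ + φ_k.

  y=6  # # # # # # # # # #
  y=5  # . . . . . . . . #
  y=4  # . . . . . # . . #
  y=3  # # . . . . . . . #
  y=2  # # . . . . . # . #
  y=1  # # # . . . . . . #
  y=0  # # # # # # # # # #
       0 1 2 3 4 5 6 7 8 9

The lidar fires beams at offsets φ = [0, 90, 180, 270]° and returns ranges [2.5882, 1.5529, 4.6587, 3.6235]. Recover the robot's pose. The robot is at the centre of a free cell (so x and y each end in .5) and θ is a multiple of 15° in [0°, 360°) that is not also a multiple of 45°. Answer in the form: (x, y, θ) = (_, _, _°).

(x, y, θ) = (4.5, 2.5, 165°)

Enumerate (i+0.5, j+0.5, θ) over the 34 free cells and 16 admissible headings. For each, cast all 4 beams and compare to the given ranges.
  (3.5, 1.5, 255°): beam 1 = 0.5176 ≠ 2.5882 ✗
  (4.5, 5.5, 165°): beam 1 = 1.9319 ≠ 2.5882 ✗
  (4.5, 3.5, 255°): beam 2 = 2.5882 ≠ 1.5529 ✗
  …
  (4.5, 2.5, 165°): r_1=2.5882, r_2=1.5529, r_3=4.6587, r_4=3.6235 — all match ✓
Only this pose fits every beam.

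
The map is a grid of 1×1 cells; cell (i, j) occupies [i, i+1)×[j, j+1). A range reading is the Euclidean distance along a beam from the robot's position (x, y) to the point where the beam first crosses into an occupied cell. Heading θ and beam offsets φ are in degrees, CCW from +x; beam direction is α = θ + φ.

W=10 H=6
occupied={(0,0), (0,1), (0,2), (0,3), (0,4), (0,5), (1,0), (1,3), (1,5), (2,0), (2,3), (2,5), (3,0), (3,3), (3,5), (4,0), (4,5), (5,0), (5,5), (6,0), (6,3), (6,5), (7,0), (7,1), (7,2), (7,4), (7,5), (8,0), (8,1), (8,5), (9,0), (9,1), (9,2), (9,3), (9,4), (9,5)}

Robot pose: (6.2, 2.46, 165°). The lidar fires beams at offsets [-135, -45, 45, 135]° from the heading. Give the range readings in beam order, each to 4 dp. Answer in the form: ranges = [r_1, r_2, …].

beam 1: φ=-135°, α=30°
  cosα=0.8660 sinα=0.5000 | (6,2) | tMaxX 0.9238 tMaxY 1.0800 | tΔX 1.1547 tΔY 2.0000
    t=0.9238 [x] (7,2) — stop
  → r_1 = 0.9238
beam 2: φ=-45°, α=120°
  cosα=-0.5000 sinα=0.8660 | (6,2) | tMaxX 0.4000 tMaxY 0.6235 | tΔX 2.0000 tΔY 1.1547
    t=0.4000 [x] (5,2)
    t=0.6235 [y] (5,3)
    t=1.7782 [y] (5,4)
    t=2.4000 [x] (4,4)
    t=2.9329 [y] (4,5) — stop
  → r_2 = 2.9329
beam 3: φ=45°, α=210°
  cosα=-0.8660 sinα=-0.5000 | (6,2) | tMaxX 0.2309 tMaxY 0.9200 | tΔX 1.1547 tΔY 2.0000
    t=0.2309 [x] (5,2)
    t=0.9200 [y] (5,1)
    t=1.3856 [x] (4,1)
    t=2.5403 [x] (3,1)
    t=2.9200 [y] (3,0) — stop
  → r_3 = 2.9200
beam 4: φ=135°, α=300°
  cosα=0.5000 sinα=-0.8660 | (6,2) | tMaxX 1.6000 tMaxY 0.5312 | tΔX 2.0000 tΔY 1.1547
    t=0.5312 [y] (6,1)
    t=1.6000 [x] (7,1) — stop
  → r_4 = 1.6000

ranges = [0.9238, 2.9329, 2.9200, 1.6000]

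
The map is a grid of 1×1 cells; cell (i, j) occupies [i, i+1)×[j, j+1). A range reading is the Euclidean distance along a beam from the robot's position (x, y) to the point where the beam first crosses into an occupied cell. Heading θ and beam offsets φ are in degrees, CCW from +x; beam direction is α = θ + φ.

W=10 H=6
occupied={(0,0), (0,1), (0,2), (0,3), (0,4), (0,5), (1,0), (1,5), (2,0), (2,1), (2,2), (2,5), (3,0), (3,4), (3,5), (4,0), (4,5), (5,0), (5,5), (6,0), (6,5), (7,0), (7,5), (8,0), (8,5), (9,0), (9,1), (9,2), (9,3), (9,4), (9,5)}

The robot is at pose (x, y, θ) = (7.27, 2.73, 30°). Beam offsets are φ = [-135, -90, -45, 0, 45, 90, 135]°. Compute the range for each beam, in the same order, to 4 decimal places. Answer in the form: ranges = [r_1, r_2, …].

ranges = [1.7910, 1.9976, 1.7910, 1.9976, 2.3501, 2.6212, 6.4912]

beam 1: φ=-135°, α=255°
  cosα=-0.2588 sinα=-0.9659 | (7,2) | tMaxX 1.0432 tMaxY 0.7558 | tΔX 3.8637 tΔY 1.0353
    t=0.7558 [y] (7,1)
    t=1.0432 [x] (6,1)
    t=1.7910 [y] (6,0) — stop
  → r_1 = 1.7910
beam 2: φ=-90°, α=300°
  cosα=0.5000 sinα=-0.8660 | (7,2) | tMaxX 1.4600 tMaxY 0.8429 | tΔX 2.0000 tΔY 1.1547
    t=0.8429 [y] (7,1)
    t=1.4600 [x] (8,1)
    t=1.9976 [y] (8,0) — stop
  → r_2 = 1.9976
beam 3: φ=-45°, α=345°
  cosα=0.9659 sinα=-0.2588 | (7,2) | tMaxX 0.7558 tMaxY 2.8205 | tΔX 1.0353 tΔY 3.8637
    t=0.7558 [x] (8,2)
    t=1.7910 [x] (9,2) — stop
  → r_3 = 1.7910
beam 4: φ=0°, α=30°
  cosα=0.8660 sinα=0.5000 | (7,2) | tMaxX 0.8429 tMaxY 0.5400 | tΔX 1.1547 tΔY 2.0000
    t=0.5400 [y] (7,3)
    t=0.8429 [x] (8,3)
    t=1.9976 [x] (9,3) — stop
  → r_4 = 1.9976
beam 5: φ=45°, α=75°
  cosα=0.2588 sinα=0.9659 | (7,2) | tMaxX 2.8205 tMaxY 0.2795 | tΔX 3.8637 tΔY 1.0353
    t=0.2795 [y] (7,3)
    t=1.3148 [y] (7,4)
    t=2.3501 [y] (7,5) — stop
  → r_5 = 2.3501
beam 6: φ=90°, α=120°
  cosα=-0.5000 sinα=0.8660 | (7,2) | tMaxX 0.5400 tMaxY 0.3118 | tΔX 2.0000 tΔY 1.1547
    t=0.3118 [y] (7,3)
    t=0.5400 [x] (6,3)
    t=1.4665 [y] (6,4)
    t=2.5400 [x] (5,4)
    t=2.6212 [y] (5,5) — stop
  → r_6 = 2.6212
beam 7: φ=135°, α=165°
  cosα=-0.9659 sinα=0.2588 | (7,2) | tMaxX 0.2795 tMaxY 1.0432 | tΔX 1.0353 tΔY 3.8637
    t=0.2795 [x] (6,2)
    t=1.0432 [y] (6,3)
    t=1.3148 [x] (5,3)
    t=2.3501 [x] (4,3)
    t=3.3854 [x] (3,3)
    t=4.4206 [x] (2,3)
    t=4.9069 [y] (2,4)
    t=5.4559 [x] (1,4)
    t=6.4912 [x] (0,4) — stop
  → r_7 = 6.4912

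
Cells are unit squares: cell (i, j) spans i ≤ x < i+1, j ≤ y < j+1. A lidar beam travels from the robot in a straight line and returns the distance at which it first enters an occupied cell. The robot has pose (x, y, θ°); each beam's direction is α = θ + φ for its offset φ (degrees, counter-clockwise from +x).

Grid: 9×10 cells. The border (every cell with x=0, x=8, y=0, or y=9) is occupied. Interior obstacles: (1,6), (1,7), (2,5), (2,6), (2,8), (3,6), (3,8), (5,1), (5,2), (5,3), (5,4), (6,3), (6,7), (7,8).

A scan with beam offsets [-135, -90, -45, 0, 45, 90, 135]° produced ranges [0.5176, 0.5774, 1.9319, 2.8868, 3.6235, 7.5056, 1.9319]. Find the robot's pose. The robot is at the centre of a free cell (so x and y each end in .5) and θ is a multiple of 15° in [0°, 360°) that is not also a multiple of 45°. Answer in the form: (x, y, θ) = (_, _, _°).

(x, y, θ) = (1.5, 3.5, 300°)

Candidates: 42 free-cell centres × 16 headings = 672 poses. Raycast each; keep the one whose scan matches to 4 dp.
  (5.5, 5.5, 345°): beam 1 = 5.1962 ≠ 0.5176 ✗
  (5.5, 7.5, 165°): beam 1 = 0.5774 ≠ 0.5176 ✗
  (5.5, 7.5, 345°): beam 1 = 1.7321 ≠ 0.5176 ✗
  …
  (1.5, 3.5, 300°): r_1=0.5176, r_2=0.5774, r_3=1.9319, r_4=2.8868, r_5=3.6235, r_6=7.5056, r_7=1.9319 — all match ✓
No second candidate reproduces the full scan.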